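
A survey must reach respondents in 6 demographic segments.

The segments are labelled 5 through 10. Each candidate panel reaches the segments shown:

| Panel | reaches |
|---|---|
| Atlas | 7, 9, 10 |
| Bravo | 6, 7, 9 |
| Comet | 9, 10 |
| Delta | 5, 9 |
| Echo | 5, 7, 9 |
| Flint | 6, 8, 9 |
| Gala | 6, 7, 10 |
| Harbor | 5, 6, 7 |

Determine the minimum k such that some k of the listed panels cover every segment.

Flint and Gala and Harbor together: Flint ∪ Gala ∪ Harbor = {5, 6, 7, 8, 9, 10} — every segment is covered.
Only Flint contains 8, so Flint is forced; the remaining 3 segments need at least 2 more panels (each remaining panel adds at most 2) — so at least 3 panels are needed, and 3 is optimal.

3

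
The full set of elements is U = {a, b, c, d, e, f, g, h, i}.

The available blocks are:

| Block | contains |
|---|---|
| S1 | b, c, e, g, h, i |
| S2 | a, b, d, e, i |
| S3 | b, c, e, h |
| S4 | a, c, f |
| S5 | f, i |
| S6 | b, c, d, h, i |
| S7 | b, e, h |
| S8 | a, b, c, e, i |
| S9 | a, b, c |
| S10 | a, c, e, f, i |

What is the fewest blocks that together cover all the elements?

3

Take {S1, S4, S6}. Their union is {a, b, c, d, e, f, g, h, i}, which is all 9 elements.
Only S1 contains g, so S1 is forced; the remaining 3 elements need at least 2 more blocks (each remaining block adds at most 2) — so at least 3 blocks are needed, and 3 is optimal.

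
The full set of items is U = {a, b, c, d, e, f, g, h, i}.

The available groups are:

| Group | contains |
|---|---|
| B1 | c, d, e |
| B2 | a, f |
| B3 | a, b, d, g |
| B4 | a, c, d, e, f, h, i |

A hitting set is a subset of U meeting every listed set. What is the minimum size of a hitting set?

The 2 items {a, d} hit every group.
The groups B1, B2 are pairwise disjoint, so any hitting set needs a separate item for each — at least 2. Hence 2 is optimal.

2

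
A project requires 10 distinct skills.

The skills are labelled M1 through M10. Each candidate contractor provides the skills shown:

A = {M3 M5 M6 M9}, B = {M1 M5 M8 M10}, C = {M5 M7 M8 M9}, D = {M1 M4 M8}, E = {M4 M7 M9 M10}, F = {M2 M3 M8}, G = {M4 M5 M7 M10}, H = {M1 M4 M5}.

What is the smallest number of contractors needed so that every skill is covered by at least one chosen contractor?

Take {A, F, G, H}. Their union is {M1, M2, M3, M4, M5, M6, M7, M8, M9, M10}, which is all 10 skills.
No 3 of the 8 contractors cover everything (all 56 combinations miss at least one skill), so 4 is optimal.

4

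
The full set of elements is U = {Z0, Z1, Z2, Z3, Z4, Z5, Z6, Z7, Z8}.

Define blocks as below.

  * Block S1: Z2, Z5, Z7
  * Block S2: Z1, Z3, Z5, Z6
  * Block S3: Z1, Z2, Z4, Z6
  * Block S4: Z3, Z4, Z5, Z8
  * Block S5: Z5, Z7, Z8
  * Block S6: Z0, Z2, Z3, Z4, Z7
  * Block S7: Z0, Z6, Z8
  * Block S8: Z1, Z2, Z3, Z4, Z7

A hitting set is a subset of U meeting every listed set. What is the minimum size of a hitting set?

3

Take H = {Z4, Z5, Z8}. Each listed block contains at least one of these, so H is a hitting set of size 3.
No choice of 2 elements meets every block, so 3 is the minimum.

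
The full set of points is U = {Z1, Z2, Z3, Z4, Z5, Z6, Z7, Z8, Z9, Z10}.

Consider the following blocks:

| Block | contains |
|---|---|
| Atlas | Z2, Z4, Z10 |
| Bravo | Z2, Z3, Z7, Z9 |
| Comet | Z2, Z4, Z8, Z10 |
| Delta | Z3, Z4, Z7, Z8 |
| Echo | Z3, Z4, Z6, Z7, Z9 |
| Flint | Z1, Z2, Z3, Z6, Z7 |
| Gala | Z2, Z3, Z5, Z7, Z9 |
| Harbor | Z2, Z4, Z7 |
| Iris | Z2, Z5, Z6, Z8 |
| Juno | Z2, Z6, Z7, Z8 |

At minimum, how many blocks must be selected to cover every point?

Comet and Flint and Gala together: Comet ∪ Flint ∪ Gala = {Z1, Z2, Z3, Z4, Z5, Z6, Z7, Z8, Z9, Z10} — every point is covered.
Only Flint contains Z1, so Flint is forced; the remaining 5 points need at least 2 more blocks (each remaining block adds at most 3) — so at least 3 blocks are needed, and 3 is optimal.

3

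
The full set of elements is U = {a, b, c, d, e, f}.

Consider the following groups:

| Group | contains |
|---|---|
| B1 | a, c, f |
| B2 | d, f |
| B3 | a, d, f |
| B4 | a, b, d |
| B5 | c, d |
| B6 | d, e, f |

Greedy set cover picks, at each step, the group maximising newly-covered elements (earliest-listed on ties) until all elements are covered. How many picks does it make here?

Greedy: pick B1 (covers 3 new) → pick B4 (covers 2 new) → pick B6 (covers 1 new). Total picks: 3.

3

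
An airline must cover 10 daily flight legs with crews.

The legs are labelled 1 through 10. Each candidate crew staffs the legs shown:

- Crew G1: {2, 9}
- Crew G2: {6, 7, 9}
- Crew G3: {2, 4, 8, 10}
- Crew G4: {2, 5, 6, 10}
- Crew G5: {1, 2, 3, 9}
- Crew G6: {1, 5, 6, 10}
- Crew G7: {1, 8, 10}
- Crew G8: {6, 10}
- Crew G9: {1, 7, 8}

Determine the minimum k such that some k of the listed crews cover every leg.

4

Take {G2, G3, G4, G5}. Their union is {1, 2, 3, 4, 5, 6, 7, 8, 9, 10}, which is all 10 legs.
No 3 of the 9 crews cover everything (all 84 combinations miss at least one leg), so 4 is optimal.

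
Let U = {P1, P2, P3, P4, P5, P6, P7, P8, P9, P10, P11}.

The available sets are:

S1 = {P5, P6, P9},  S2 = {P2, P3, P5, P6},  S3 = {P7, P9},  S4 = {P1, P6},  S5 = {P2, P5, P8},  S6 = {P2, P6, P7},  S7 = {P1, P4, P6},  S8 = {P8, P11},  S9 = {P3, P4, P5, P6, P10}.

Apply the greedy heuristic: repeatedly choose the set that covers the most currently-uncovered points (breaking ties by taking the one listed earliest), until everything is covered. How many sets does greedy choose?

Greedy: pick S9 (covers 5 new) → pick S3 (covers 2 new) → pick S5 (covers 2 new) → pick S4 (covers 1 new) → pick S8 (covers 1 new). Total picks: 5.

5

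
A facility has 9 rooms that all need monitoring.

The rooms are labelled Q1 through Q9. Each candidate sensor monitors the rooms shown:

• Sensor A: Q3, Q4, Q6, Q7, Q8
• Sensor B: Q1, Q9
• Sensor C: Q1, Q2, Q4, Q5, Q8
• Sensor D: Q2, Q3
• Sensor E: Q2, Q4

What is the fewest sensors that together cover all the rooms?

3

Take {A, B, C}. Their union is {Q1, Q2, Q3, Q4, Q5, Q6, Q7, Q8, Q9}, which is all 9 rooms.
Only C contains Q5, so C is forced; the remaining 4 rooms need at least 2 more sensors (each remaining sensor adds at most 3) — so at least 3 sensors are needed, and 3 is optimal.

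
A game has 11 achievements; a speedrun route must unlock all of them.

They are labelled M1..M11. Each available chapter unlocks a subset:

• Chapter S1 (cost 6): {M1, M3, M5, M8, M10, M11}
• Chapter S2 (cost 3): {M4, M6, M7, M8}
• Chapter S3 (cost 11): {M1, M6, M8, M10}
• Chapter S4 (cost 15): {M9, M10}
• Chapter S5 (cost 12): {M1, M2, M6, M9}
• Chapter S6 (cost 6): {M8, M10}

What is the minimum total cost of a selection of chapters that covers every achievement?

S1, S2, S5 together cover every achievement (S1 ∪ S2 ∪ S5 = {M1, M2, M3, M4, M5, M6, M7, M8, M9, M10, M11}); total cost 6 + 3 + 12 = 21.
No covering selection has total cost below 21.

21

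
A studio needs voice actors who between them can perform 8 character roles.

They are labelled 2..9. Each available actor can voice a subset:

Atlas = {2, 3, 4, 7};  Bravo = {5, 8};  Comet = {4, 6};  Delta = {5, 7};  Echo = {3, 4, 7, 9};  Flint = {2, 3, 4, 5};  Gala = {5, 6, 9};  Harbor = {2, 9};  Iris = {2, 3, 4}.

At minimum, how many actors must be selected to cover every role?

3

Atlas and Bravo and Gala together: Atlas ∪ Bravo ∪ Gala = {2, 3, 4, 5, 6, 7, 8, 9} — every role is covered.
Only Bravo contains 8, so Bravo is forced; the remaining 6 roles need at least 2 more actors (each remaining actor adds at most 4) — so at least 3 actors are needed, and 3 is optimal.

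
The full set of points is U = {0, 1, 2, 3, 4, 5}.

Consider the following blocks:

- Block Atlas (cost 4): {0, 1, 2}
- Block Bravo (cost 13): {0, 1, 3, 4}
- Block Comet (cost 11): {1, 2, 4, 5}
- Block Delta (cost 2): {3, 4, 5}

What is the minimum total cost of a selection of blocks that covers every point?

6

Atlas, Delta together cover every point (Atlas ∪ Delta = {0, 1, 2, 3, 4, 5}); total cost 4 + 2 = 6.
No covering selection has total cost below 6.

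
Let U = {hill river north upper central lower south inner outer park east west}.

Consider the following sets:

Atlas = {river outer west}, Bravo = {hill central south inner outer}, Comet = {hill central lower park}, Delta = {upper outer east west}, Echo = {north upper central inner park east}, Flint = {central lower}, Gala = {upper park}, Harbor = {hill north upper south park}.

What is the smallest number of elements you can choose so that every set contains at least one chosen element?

3

Take H = {river, upper, central}. Each listed set contains at least one of these, so H is a hitting set of size 3.
The sets Atlas, Flint, Harbor are pairwise disjoint, so any hitting set needs a separate element for each — at least 3. Hence 3 is optimal.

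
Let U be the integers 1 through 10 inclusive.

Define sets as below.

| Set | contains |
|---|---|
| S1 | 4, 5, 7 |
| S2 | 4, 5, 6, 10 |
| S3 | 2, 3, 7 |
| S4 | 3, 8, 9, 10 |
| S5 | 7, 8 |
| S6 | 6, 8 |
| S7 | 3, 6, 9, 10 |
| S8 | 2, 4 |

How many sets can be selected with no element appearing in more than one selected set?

3

S5, S7, S8 are pairwise disjoint (S5={7,8}; S7={3,6,9,10}; S8={2,4}).
Every remaining set overlaps one of these, and no 4 of the listed sets are pairwise disjoint, so 3 is the maximum.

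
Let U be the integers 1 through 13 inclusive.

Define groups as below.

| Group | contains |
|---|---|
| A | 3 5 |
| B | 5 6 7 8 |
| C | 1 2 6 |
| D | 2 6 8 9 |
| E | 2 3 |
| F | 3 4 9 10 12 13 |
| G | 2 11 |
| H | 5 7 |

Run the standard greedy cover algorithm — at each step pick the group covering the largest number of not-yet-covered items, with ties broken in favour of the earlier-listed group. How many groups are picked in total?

Greedy: pick F (covers 6 new) → pick B (covers 4 new) → pick C (covers 2 new) → pick G (covers 1 new). Total picks: 4.

4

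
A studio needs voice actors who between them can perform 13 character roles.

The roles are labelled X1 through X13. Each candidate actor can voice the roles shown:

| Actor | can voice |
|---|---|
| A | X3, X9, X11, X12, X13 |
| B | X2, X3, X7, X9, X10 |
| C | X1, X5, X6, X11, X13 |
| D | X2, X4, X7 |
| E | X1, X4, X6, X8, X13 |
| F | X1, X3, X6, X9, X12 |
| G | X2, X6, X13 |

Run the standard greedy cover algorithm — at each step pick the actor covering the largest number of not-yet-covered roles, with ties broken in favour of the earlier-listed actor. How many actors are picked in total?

Greedy: pick A (covers 5 new) → pick E (covers 4 new) → pick B (covers 3 new) → pick C (covers 1 new). Total picks: 4.

4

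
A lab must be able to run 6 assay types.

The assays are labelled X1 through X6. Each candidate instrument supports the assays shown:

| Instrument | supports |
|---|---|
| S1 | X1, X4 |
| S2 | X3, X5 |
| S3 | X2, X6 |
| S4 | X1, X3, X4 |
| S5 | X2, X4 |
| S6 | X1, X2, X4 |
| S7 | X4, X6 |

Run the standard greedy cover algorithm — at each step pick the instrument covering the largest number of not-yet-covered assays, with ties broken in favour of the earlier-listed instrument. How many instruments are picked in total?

3

Greedy: pick S4 (covers 3 new) → pick S3 (covers 2 new) → pick S2 (covers 1 new). Total picks: 3.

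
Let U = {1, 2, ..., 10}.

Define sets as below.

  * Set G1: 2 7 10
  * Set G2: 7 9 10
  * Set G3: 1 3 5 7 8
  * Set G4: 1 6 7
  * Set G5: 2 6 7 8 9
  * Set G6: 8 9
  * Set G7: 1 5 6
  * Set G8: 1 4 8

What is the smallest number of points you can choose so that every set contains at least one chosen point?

3

The 3 points {1, 7, 8} hit every set.
The sets G1, G6, G7 are pairwise disjoint, so any hitting set needs a separate point for each — at least 3. Hence 3 is optimal.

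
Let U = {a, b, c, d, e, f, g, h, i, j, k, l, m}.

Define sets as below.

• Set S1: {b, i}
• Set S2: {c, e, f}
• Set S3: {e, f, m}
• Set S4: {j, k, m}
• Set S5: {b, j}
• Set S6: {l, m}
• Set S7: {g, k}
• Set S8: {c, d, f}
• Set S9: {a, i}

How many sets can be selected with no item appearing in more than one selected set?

S2, S5, S6, S7, S9 are pairwise disjoint (S2={c,e,f}; S5={b,j}; S6={l,m}; S7={g,k}; S9={a,i}).
Every remaining set overlaps one of these, and no 6 of the listed sets are pairwise disjoint, so 5 is the maximum.

5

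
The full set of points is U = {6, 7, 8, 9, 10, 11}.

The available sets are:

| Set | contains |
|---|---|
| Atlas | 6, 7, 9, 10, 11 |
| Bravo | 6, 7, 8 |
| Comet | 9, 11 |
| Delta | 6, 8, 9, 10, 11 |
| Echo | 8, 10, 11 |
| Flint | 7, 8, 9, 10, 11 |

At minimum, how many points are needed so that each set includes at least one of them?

2

Take H = {8, 9}. Each listed set contains at least one of these, so H is a hitting set of size 2.
The sets Bravo, Comet are pairwise disjoint, so any hitting set needs a separate point for each — at least 2. Hence 2 is optimal.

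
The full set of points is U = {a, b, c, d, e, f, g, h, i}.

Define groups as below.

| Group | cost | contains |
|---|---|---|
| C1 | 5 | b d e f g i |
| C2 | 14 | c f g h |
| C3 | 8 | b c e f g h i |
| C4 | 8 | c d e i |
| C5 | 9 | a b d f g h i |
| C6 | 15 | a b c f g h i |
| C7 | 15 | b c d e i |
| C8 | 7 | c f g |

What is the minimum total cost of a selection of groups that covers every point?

C3, C5 together cover every point (C3 ∪ C5 = {a, b, c, d, e, f, g, h, i}); total cost 8 + 9 = 17.
The greedy pick C1, C3, C5 costs 22; no covering selection beats 17.

17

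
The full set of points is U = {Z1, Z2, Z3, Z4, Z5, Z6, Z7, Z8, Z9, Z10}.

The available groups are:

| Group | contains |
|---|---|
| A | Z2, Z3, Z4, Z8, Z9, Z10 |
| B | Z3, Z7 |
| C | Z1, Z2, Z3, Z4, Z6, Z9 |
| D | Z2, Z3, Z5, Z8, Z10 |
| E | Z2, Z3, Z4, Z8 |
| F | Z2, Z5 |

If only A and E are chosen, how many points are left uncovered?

Union of A, E = {Z2, Z3, Z4, Z8, Z9, Z10}.
Not covered: Z1, Z5, Z6, Z7 — 4 points.

4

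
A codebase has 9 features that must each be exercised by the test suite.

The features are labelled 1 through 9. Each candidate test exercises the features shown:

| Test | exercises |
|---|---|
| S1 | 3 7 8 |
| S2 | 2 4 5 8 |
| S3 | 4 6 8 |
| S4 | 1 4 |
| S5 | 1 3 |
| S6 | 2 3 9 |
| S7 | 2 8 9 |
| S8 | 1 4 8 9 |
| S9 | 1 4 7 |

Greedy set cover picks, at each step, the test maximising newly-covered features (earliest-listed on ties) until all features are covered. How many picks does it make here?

4

Greedy: pick S2 (covers 4 new) → pick S1 (covers 2 new) → pick S8 (covers 2 new) → pick S3 (covers 1 new). Total picks: 4.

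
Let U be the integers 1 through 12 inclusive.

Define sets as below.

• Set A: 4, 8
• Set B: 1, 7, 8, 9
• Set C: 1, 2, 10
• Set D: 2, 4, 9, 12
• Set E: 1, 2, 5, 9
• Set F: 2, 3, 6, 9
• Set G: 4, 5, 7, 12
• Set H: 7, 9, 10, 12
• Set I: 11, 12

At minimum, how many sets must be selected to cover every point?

B and C and F and G and I together: B ∪ C ∪ F ∪ G ∪ I = {1, 2, 3, 4, 5, 6, 7, 8, 9, 10, 11, 12} — every point is covered.
No 4 of the 9 sets cover everything (all 126 combinations miss at least one point), so 5 is optimal.

5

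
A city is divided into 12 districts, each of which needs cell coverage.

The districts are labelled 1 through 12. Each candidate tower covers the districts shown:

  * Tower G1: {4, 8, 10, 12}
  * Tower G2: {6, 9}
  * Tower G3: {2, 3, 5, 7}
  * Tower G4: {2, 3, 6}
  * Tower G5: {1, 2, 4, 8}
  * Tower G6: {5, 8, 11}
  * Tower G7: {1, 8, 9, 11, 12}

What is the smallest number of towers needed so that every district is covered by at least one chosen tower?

4

G1 and G2 and G3 and G7 together: G1 ∪ G2 ∪ G3 ∪ G7 = {1, 2, 3, 4, 5, 6, 7, 8, 9, 10, 11, 12} — every district is covered.
No 3 of the 7 towers cover everything (all 35 combinations miss at least one district), so 4 is optimal.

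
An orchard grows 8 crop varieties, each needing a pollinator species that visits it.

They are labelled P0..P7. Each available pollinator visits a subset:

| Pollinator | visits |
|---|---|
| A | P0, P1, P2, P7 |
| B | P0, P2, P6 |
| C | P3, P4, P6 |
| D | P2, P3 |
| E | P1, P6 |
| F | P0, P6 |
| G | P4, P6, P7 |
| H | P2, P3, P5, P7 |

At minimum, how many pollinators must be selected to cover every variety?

A and C and H together: A ∪ C ∪ H = {P0, P1, P2, P3, P4, P5, P6, P7} — every variety is covered.
Only H contains P5, so H is forced; the remaining 4 varieties need at least 2 more pollinators (each remaining pollinator adds at most 2) — so at least 3 pollinators are needed, and 3 is optimal.

3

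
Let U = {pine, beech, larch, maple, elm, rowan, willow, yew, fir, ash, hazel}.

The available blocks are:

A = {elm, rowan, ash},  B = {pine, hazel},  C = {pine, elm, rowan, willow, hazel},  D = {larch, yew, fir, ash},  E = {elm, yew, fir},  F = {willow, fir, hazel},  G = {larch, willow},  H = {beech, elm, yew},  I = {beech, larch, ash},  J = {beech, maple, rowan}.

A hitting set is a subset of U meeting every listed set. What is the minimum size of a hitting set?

4

The 4 items {larch, maple, elm, hazel} hit every block.
The blocks B, E, G, J are pairwise disjoint, so any hitting set needs a separate item for each — at least 4. Hence 4 is optimal.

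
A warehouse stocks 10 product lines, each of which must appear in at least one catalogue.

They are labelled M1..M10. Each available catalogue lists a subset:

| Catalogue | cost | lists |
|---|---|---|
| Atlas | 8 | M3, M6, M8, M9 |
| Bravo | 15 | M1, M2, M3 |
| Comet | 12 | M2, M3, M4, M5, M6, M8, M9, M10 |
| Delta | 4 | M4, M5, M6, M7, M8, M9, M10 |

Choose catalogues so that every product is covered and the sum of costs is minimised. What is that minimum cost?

19

Bravo, Delta together cover every product (Bravo ∪ Delta = {M1, M2, M3, M4, M5, M6, M7, M8, M9, M10}); total cost 15 + 4 = 19.
No covering selection has total cost below 19.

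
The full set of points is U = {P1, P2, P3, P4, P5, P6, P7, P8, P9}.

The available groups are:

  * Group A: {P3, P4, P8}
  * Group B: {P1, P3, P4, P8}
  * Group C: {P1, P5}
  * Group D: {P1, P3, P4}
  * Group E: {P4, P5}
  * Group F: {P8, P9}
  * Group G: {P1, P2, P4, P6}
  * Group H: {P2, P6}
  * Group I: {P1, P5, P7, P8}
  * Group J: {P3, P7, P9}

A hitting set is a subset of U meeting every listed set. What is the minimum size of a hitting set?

4

T = {P1, P4, P6, P9} meets every group (each contains at least one member of T), and |T| = 4.
No choice of 3 points meets every group, so 4 is the minimum.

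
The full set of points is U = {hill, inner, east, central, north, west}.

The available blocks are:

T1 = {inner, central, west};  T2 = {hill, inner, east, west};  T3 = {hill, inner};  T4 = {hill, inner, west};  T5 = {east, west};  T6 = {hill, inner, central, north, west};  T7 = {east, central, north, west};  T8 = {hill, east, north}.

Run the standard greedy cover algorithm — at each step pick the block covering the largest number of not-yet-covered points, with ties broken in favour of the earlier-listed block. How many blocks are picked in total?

Greedy: pick T6 (covers 5 new) → pick T2 (covers 1 new). Total picks: 2.

2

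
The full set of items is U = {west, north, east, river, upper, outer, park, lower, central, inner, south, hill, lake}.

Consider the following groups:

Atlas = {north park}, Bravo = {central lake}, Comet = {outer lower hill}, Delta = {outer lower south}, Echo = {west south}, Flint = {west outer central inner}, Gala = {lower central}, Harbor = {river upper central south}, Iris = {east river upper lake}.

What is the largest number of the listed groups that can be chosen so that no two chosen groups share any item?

Atlas, Comet, Echo, Iris are pairwise disjoint (Atlas={north,park}; Comet={outer,lower,hill}; Echo={west,south}; Iris={east,river,upper,lake}).
Every remaining group overlaps one of these, and no 5 of the listed groups are pairwise disjoint, so 4 is the maximum.

4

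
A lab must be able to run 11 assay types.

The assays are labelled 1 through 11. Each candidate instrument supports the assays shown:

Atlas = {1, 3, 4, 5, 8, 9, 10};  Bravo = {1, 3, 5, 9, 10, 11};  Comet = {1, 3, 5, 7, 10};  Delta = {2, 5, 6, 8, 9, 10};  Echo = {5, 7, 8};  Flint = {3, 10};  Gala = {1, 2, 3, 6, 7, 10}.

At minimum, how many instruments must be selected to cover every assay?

3

Atlas and Bravo and Gala together: Atlas ∪ Bravo ∪ Gala = {1, 2, 3, 4, 5, 6, 7, 8, 9, 10, 11} — every assay is covered.
Only Atlas contains 4, so Atlas is forced; the remaining 4 assays need at least 2 more instruments (each remaining instrument adds at most 3) — so at least 3 instruments are needed, and 3 is optimal.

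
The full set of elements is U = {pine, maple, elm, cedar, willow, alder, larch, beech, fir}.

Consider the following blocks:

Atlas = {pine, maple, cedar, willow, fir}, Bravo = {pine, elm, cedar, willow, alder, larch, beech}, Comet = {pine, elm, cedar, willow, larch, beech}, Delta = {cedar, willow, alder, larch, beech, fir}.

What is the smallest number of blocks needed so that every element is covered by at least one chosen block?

Take {Atlas, Bravo}. Their union is {pine, maple, elm, cedar, willow, alder, larch, beech, fir}, which is all 9 elements.
No single block has all 9 elements (the largest, Bravo, has 7), so 2 is optimal.

2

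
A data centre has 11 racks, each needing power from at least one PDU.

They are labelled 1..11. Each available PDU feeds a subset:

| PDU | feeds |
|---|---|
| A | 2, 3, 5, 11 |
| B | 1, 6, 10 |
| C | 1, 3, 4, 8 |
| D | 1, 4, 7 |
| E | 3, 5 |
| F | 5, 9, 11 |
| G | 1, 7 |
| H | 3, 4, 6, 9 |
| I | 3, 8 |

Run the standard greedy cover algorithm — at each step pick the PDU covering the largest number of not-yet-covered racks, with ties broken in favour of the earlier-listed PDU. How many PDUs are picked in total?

5

Greedy: pick A (covers 4 new) → pick B (covers 3 new) → pick C (covers 2 new) → pick D (covers 1 new) → pick F (covers 1 new). Total picks: 5.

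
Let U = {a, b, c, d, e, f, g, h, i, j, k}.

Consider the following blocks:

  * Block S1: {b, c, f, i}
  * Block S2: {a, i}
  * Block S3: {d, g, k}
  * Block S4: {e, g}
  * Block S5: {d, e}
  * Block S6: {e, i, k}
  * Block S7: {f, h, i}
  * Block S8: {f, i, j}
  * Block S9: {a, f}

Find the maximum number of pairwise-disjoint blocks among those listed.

S5, S9 are pairwise disjoint (S5={d,e}; S9={a,f}).
Every remaining block overlaps one of these, and no 3 of the listed blocks are pairwise disjoint, so 2 is the maximum.

2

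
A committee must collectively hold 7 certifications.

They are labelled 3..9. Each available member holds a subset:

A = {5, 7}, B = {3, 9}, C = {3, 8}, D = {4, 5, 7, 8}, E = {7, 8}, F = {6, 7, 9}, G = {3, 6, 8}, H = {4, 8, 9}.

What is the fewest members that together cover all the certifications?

D and F and G together: D ∪ F ∪ G = {3, 4, 5, 6, 7, 8, 9} — every certification is covered.
No 2 of the 8 members cover everything (all 28 combinations miss at least one certification), so 3 is optimal.

3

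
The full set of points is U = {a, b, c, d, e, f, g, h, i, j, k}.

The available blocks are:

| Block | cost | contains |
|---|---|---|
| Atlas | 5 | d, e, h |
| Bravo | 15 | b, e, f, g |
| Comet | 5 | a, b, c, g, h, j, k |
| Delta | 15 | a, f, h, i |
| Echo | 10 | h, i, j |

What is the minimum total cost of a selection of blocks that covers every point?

25

Atlas, Comet, Delta together cover every point (Atlas ∪ Comet ∪ Delta = {a, b, c, d, e, f, g, h, i, j, k}); total cost 5 + 5 + 15 = 25.
No covering selection has total cost below 25.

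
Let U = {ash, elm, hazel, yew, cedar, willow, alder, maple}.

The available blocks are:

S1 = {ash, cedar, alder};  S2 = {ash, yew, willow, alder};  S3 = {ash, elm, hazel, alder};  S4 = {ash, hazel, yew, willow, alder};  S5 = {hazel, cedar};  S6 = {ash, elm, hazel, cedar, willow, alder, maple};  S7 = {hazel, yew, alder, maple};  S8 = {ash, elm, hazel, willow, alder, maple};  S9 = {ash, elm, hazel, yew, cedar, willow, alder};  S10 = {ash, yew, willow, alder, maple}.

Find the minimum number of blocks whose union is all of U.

2

S6 and S10 cover everything between them: the union {ash, elm, hazel, yew, cedar, willow, alder, maple} is all of U.
No single block has all 8 items (the largest, S6, has 7), so 2 is optimal.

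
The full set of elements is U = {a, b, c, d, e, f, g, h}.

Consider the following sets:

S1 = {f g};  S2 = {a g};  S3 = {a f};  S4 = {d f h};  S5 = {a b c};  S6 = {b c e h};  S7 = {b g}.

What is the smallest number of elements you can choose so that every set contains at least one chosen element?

3

The 3 elements {c, f, g} hit every set.
No choice of 2 elements meets every set, so 3 is the minimum.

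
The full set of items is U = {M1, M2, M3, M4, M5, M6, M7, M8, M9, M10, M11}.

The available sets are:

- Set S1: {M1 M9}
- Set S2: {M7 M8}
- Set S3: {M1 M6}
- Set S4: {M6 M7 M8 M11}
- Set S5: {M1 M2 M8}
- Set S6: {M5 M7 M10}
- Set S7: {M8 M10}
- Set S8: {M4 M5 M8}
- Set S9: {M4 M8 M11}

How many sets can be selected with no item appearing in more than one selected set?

3

S3, S6, S9 are pairwise disjoint (S3={M1,M6}; S6={M5,M7,M10}; S9={M4,M8,M11}).
Every remaining set overlaps one of these, and no 4 of the listed sets are pairwise disjoint, so 3 is the maximum.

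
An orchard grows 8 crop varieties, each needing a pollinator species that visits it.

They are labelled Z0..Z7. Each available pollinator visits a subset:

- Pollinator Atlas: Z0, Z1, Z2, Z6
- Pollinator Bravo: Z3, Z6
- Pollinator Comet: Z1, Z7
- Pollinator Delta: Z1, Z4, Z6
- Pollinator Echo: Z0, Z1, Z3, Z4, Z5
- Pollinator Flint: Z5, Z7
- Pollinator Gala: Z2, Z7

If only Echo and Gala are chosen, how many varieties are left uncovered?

Union of Echo, Gala = {Z0, Z1, Z2, Z3, Z4, Z5, Z7}.
Not covered: Z6 — 1 variety.

1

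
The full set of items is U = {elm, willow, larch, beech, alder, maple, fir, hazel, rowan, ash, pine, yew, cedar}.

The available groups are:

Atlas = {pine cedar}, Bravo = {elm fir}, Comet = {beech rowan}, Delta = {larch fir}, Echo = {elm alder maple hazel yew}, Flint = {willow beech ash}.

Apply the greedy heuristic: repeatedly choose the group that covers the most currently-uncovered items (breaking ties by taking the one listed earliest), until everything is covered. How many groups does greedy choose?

Greedy: pick Echo (covers 5 new) → pick Flint (covers 3 new) → pick Atlas (covers 2 new) → pick Delta (covers 2 new) → pick Comet (covers 1 new). Total picks: 5.

5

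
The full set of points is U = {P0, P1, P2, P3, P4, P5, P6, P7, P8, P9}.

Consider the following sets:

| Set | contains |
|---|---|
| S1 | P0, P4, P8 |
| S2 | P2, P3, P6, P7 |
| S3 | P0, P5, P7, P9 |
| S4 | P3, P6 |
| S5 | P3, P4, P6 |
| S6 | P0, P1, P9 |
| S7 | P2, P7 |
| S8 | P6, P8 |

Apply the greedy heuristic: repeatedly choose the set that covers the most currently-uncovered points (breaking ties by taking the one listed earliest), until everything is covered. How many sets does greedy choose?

4

Greedy: pick S2 (covers 4 new) → pick S1 (covers 3 new) → pick S3 (covers 2 new) → pick S6 (covers 1 new). Total picks: 4.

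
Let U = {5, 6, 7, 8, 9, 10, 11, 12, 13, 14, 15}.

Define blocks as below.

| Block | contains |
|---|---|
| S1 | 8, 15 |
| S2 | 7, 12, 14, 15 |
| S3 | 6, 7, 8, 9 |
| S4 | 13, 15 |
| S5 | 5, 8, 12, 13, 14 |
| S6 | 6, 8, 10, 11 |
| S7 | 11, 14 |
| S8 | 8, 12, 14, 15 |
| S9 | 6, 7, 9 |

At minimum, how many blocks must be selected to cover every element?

Take {S2, S3, S5, S6}. Their union is {5, 6, 7, 8, 9, 10, 11, 12, 13, 14, 15}, which is all 11 elements.
No 3 of the 9 blocks cover everything (all 84 combinations miss at least one element), so 4 is optimal.

4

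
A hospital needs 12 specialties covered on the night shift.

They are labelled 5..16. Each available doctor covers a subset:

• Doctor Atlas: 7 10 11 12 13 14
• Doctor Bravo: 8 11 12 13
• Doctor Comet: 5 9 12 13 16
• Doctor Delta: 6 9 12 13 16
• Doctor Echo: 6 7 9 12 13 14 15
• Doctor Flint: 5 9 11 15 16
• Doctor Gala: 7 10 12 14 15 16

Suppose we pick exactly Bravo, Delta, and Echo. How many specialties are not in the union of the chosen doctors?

Union of Bravo, Delta, Echo = {6, 7, 8, 9, 11, 12, 13, 14, 15, 16}.
Not covered: 5, 10 — 2 specialties.

2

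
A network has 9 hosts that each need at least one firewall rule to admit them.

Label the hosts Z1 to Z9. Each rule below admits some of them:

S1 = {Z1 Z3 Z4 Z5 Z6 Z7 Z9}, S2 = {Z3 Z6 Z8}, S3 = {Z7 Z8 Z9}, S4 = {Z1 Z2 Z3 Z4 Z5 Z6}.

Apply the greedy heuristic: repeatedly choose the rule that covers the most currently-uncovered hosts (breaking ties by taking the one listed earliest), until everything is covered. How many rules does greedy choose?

Greedy: pick S1 (covers 7 new) → pick S2 (covers 1 new) → pick S4 (covers 1 new). Total picks: 3.
(The true minimum cover uses only 2 rules, so greedy is not optimal here.)

3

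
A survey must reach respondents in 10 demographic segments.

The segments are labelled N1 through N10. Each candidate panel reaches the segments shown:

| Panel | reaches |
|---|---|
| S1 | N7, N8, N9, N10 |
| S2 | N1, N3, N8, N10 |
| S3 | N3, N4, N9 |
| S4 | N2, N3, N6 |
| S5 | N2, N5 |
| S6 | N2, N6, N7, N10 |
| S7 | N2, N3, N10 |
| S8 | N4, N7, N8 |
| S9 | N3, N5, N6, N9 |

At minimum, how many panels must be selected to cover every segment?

S2 and S3 and S6 and S9 together: S2 ∪ S3 ∪ S6 ∪ S9 = {N1, N2, N3, N4, N5, N6, N7, N8, N9, N10} — every segment is covered.
No 3 of the 9 panels cover everything (all 84 combinations miss at least one segment), so 4 is optimal.

4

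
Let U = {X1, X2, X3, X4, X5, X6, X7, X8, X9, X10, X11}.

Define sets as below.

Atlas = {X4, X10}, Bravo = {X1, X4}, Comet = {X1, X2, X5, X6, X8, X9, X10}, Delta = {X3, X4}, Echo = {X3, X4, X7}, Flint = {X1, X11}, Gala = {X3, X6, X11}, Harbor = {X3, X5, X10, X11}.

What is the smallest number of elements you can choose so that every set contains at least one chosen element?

H = {X4, X10, X11} meets every set (each contains at least one member of H), and |H| = 3.
No choice of 2 elements meets every set, so 3 is the minimum.

3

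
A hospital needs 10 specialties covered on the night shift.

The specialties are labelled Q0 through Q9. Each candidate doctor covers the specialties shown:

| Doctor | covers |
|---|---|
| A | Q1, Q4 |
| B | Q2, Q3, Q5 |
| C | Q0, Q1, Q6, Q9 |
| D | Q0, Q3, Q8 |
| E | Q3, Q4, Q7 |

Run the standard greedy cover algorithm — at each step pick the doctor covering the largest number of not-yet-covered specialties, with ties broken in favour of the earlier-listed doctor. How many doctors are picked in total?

4

Greedy: pick C (covers 4 new) → pick B (covers 3 new) → pick E (covers 2 new) → pick D (covers 1 new). Total picks: 4.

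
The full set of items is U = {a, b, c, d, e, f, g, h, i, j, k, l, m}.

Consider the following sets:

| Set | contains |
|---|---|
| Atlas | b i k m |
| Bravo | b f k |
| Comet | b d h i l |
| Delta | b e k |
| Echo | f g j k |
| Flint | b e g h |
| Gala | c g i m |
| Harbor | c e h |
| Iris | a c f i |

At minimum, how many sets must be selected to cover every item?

5

Comet, Delta, Echo, Gala, and Iris cover everything between them: the union {a, b, c, d, e, f, g, h, i, j, k, l, m} is all of U.
No 4 of the 9 sets cover everything (all 126 combinations miss at least one item), so 5 is optimal.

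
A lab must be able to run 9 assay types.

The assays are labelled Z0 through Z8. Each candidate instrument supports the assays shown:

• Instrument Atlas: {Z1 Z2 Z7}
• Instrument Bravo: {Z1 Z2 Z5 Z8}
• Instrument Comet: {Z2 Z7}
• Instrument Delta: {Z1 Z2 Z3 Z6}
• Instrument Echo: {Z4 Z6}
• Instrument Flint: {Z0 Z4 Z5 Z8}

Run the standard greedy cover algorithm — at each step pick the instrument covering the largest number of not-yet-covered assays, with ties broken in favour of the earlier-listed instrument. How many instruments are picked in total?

Greedy: pick Bravo (covers 4 new) → pick Delta (covers 2 new) → pick Flint (covers 2 new) → pick Atlas (covers 1 new). Total picks: 4.
(The true minimum cover uses only 3 instruments, so greedy is not optimal here.)

4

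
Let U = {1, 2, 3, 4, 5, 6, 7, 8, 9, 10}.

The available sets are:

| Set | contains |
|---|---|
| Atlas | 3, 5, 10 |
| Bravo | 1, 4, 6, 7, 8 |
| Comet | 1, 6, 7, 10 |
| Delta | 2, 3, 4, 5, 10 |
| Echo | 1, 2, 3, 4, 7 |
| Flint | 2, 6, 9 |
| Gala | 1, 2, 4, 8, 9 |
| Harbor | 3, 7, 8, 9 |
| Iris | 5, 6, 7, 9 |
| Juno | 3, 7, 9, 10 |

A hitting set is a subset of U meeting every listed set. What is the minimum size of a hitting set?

H = {1, 3, 9} meets every set (each contains at least one member of H), and |H| = 3.
No choice of 2 items meets every set, so 3 is the minimum.

3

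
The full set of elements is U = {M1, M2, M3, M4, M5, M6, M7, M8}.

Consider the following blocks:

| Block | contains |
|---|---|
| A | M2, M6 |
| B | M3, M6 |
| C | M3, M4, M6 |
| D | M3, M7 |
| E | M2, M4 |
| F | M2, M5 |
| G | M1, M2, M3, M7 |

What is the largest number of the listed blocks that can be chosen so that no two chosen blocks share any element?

2

C, F are pairwise disjoint (C={M3,M4,M6}; F={M2,M5}).
Every remaining block overlaps one of these, and no 3 of the listed blocks are pairwise disjoint, so 2 is the maximum.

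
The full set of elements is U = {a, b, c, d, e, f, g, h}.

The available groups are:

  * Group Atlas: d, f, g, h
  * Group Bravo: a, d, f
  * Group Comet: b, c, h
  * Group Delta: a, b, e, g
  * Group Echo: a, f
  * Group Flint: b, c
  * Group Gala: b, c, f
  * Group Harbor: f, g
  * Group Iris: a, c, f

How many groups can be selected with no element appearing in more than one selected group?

2

Bravo, Flint are pairwise disjoint (Bravo={a,d,f}; Flint={b,c}).
Every remaining group overlaps one of these, and no 3 of the listed groups are pairwise disjoint, so 2 is the maximum.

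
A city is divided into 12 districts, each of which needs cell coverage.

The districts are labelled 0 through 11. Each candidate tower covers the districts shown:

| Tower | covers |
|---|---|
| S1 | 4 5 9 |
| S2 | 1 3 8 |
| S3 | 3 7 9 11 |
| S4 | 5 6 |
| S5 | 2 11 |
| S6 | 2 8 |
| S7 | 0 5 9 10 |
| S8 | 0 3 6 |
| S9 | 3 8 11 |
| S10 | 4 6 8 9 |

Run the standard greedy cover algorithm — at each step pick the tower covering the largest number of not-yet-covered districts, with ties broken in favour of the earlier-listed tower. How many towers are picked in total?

Greedy: pick S3 (covers 4 new) → pick S7 (covers 3 new) → pick S10 (covers 3 new) → pick S2 (covers 1 new) → pick S5 (covers 1 new). Total picks: 5.

5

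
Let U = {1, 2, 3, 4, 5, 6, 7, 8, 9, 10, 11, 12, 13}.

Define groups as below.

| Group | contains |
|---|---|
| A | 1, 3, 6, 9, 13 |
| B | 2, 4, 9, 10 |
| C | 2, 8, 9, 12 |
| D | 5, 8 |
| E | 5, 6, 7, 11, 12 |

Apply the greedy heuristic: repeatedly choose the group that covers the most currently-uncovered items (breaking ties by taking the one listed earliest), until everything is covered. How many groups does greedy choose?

Greedy: pick A (covers 5 new) → pick E (covers 4 new) → pick B (covers 3 new) → pick C (covers 1 new). Total picks: 4.

4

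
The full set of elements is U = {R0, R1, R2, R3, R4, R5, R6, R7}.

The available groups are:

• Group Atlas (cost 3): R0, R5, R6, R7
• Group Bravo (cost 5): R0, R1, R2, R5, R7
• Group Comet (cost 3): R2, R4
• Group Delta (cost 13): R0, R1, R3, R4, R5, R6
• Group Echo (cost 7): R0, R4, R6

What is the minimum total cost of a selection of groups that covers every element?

Bravo, Delta together cover every element (Bravo ∪ Delta = {R0, R1, R2, R3, R4, R5, R6, R7}); total cost 5 + 13 = 18.
The greedy pick Atlas, Comet, Bravo, Delta costs 24; no covering selection beats 18.

18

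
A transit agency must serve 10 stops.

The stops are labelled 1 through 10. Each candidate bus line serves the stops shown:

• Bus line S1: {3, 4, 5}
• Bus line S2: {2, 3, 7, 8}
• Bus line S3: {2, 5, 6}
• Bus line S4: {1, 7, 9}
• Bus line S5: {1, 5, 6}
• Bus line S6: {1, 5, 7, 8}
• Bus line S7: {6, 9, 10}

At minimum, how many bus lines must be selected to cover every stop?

4

S1 and S2 and S6 and S7 together: S1 ∪ S2 ∪ S6 ∪ S7 = {1, 2, 3, 4, 5, 6, 7, 8, 9, 10} — every stop is covered.
Only S1 contains 4, so S1 is forced; the remaining 7 stops need at least 3 more bus lines (each remaining bus line adds at most 3) — so at least 4 bus lines are needed, and 4 is optimal.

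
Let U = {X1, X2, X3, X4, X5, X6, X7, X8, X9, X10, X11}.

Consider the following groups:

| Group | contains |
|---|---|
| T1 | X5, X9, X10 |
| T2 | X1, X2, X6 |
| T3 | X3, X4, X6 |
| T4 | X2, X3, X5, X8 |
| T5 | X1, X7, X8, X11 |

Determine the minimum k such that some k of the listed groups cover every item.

4

T1 and T3 and T4 and T5 together: T1 ∪ T3 ∪ T4 ∪ T5 = {X1, X2, X3, X4, X5, X6, X7, X8, X9, X10, X11} — every item is covered.
Only T5 contains X7, so T5 is forced; the remaining 7 items need at least 3 more groups (each remaining group adds at most 3) — so at least 4 groups are needed, and 4 is optimal.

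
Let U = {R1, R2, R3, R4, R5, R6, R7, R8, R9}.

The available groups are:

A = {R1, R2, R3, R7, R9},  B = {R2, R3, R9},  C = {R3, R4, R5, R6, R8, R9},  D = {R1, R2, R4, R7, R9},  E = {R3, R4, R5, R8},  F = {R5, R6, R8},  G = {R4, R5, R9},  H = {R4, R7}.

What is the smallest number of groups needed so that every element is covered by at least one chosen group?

A and C together: A ∪ C = {R1, R2, R3, R4, R5, R6, R7, R8, R9} — every element is covered.
No single group has all 9 elements (the largest, C, has 6), so 2 is optimal.

2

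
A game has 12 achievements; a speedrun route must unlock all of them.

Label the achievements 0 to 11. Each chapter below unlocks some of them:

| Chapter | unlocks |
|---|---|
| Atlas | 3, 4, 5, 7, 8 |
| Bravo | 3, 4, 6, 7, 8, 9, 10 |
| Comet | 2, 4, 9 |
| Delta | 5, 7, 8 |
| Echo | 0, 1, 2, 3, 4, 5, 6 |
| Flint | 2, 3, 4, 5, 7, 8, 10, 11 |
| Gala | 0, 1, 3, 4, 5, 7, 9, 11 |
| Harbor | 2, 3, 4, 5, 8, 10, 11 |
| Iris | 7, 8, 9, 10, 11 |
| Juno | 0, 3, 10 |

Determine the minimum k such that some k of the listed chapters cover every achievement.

2

Take {Echo, Iris}. Their union is {0, 1, 2, 3, 4, 5, 6, 7, 8, 9, 10, 11}, which is all 12 achievements.
No single chapter has all 12 achievements (the largest, Flint, has 8), so 2 is optimal.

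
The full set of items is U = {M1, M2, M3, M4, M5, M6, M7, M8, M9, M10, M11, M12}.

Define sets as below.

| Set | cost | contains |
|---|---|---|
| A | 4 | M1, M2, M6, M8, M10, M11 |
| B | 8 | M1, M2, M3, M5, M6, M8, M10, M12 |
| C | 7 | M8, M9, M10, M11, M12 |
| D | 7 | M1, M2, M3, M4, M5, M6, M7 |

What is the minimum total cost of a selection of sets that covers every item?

14

C, D together cover every item (C ∪ D = {M1, M2, M3, M4, M5, M6, M7, M8, M9, M10, M11, M12}); total cost 7 + 7 = 14.
The greedy pick A, D, C costs 18; no covering selection beats 14.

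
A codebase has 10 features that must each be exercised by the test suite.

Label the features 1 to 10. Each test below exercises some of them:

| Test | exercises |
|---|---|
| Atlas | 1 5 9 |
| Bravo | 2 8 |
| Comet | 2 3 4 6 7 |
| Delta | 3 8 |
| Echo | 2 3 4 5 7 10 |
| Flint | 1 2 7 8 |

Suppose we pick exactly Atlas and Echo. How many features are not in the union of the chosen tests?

Union of Atlas, Echo = {1, 2, 3, 4, 5, 7, 9, 10}.
Not covered: 6, 8 — 2 features.

2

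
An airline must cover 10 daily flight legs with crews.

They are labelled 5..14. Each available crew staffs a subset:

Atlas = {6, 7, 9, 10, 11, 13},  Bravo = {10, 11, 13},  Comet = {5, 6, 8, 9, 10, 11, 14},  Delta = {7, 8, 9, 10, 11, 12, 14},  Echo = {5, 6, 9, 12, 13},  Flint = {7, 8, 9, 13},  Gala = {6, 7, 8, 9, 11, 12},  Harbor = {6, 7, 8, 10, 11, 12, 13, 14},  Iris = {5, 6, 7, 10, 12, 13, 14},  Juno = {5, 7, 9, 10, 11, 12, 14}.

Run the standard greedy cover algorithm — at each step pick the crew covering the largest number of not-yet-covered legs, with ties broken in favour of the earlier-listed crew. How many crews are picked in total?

Greedy: pick Harbor (covers 8 new) → pick Comet (covers 2 new). Total picks: 2.

2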